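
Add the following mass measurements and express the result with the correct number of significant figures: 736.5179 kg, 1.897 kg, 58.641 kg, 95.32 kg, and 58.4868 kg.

9.5086 × 10² kg

736.5179 kg + 1.897 kg + 58.641 kg + 95.32 kg + 58.4868 kg = 950.8627 kg.
Addition/subtraction keeps the fewest decimal places: 736.5179 → 4 decimal places, 1.897 → 3 decimal places, 58.641 → 3 decimal places, 95.32 → 2 decimal places, 58.4868 → 4 decimal places; limit is 2.
Rounded to 2 decimal places: 9.5086 × 10² kg.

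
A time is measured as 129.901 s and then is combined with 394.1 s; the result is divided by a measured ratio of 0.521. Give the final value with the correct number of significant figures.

1.01 × 10^3 s

129.901 s + 394.1 s = 524.001 s; the sum is limited to 1 decimal place (4 s.f.).
Carrying full precision, 524.001 ÷ 0.521 = 1005.76007678… s; 0.521 has 3 s.f., so the result keeps min(4, 3) = 3 s.f.
Rounded to 3 significant figures: 1.01 × 10^3 s.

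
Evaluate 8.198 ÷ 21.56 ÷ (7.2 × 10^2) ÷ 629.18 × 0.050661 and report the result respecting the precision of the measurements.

8.198 ÷ 21.56 ÷ (7.2 × 10^2) ÷ 629.18 × 0.050661 = 4.2523157995 × 10^-8…
Multiplication/division keeps the fewest significant figures: 8.198 → 4 s.f., 21.56 → 4 s.f., 7.2 × 10^2 → 2 s.f., 629.18 → 5 s.f., 0.050661 → 5 s.f.; limit is 2.
Rounded to 2 significant figures: 4.3 × 10^-8.

4.3 × 10^-8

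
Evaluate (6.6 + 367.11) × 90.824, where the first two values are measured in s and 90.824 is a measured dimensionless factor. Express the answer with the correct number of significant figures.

3.394 × 10^4 s

6.6 s + 367.11 s = 373.71 s; the sum is limited to 1 decimal place (4 s.f.).
Carrying full precision, 373.71 × 90.824 = 33941.83704 s; 90.824 has 5 s.f., so the result keeps min(4, 5) = 4 s.f.
Rounded to 4 significant figures: 3.394 × 10^4 s.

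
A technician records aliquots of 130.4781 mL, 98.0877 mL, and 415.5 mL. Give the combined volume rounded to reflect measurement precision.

644.1 mL

130.4781 mL + 98.0877 mL + 415.5 mL = 644.0658 mL.
Addition/subtraction keeps the fewest decimal places: 130.4781 → 4 decimal places, 98.0877 → 4 decimal places, 415.5 → 1 decimal place; limit is 1.
Rounded to 1 decimal place: 644.1 mL.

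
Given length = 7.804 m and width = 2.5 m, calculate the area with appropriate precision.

2.0 × 10¹ m²

area = 7.804 m × 2.5 m = 19.51 m².
7.804 has 4 significant figures; 2.5 has 2.
Division/multiplication keeps the fewest: 2 significant figures.
Rounded: 2.0 × 10¹ m².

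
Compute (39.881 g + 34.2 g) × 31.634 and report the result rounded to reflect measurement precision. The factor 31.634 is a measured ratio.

2.34 × 10^3 g

39.881 g + 34.2 g = 74.081 g; the sum is limited to 1 decimal place (3 s.f.).
Carrying full precision, 74.081 × 31.634 = 2343.478354 g; 31.634 has 5 s.f., so the result keeps min(3, 5) = 3 s.f.
Rounded to 3 significant figures: 2.34 × 10^3 g.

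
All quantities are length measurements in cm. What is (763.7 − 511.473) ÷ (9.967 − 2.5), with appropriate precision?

34

763.7 − 511.473 = 252.227, limited to 1 d.p. → 4 s.f.; 9.967 − 2.5 = 7.467, limited to 1 d.p. → 2 s.f.
Carrying full precision, 252.227 ÷ 7.467 = 33.7788937994…; keep min(4, 2) = 2 s.f.
Rounded to 2 significant figures: 34.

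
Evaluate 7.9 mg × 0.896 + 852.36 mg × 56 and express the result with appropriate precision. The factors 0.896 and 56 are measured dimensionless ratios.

4.8 × 10^4 mg

7.9 × 0.896 = 7.0784 → 7.1 mg (2 s.f., last digit at the 10^-1 place).
852.36 × 56 = 47732.16 → 4.8 × 10^4 mg (2 s.f., last digit at the 10^3 place).
Sum: 47739.2384 mg; keep the coarser place, 10^3.
Result: 4.8 × 10^4 mg.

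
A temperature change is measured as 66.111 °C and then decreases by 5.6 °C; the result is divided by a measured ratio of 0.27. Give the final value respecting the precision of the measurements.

2.2 × 10² °C

66.111 °C − 5.6 °C = 60.511 °C; the difference is limited to 1 decimal place (3 s.f.).
Carrying full precision, 60.511 ÷ 0.27 = 224.114814815… °C; 0.27 has 2 s.f., so the result keeps min(3, 2) = 2 s.f.
Rounded to 2 significant figures: 2.2 × 10² °C.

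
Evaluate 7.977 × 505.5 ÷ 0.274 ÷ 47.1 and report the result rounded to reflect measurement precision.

7.977 × 505.5 ÷ 0.274 ÷ 47.1 = 312.456297364…
Multiplication/division keeps the fewest significant figures: 7.977 → 4 s.f., 505.5 → 4 s.f., 0.274 → 3 s.f., 47.1 → 3 s.f.; limit is 3.
Rounded to 3 significant figures: 312.

312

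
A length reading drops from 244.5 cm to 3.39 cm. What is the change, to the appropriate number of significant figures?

241.1 cm

244.5 cm − 3.39 cm = 241.11 cm.
Addition/subtraction keeps the fewest decimal places: 244.5 → 1 decimal place, 3.39 → 2 decimal places; limit is 1.
Rounded to 1 decimal place: 241.1 cm.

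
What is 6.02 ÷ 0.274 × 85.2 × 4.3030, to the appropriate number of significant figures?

8.05 × 10^3

6.02 ÷ 0.274 × 85.2 × 4.3030 = 8054.83909489…
Multiplication/division keeps the fewest significant figures: 6.02 → 3 s.f., 0.274 → 3 s.f., 85.2 → 3 s.f., 4.3030 → 5 s.f.; limit is 3.
Rounded to 3 significant figures: 8.05 × 10^3.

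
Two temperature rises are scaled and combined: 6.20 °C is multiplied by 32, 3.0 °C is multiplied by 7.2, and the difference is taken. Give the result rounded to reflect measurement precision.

1.8 × 10^2 °C

6.20 × 32 = 198.4 → 2.0 × 10^2 °C (2 s.f., last digit at the 10^1 place).
3.0 × 7.2 = 21.6 → 22 °C (2 s.f., last digit at the 10^0 place).
Difference: 176.8 °C; keep the coarser place, 10^1.
Result: 1.8 × 10^2 °C.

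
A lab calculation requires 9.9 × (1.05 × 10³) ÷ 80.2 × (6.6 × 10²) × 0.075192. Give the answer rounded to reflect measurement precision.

6.4 × 10³

9.9 × (1.05 × 10³) ÷ 80.2 × (6.6 × 10²) × 0.075192 = 6432.291202…
Multiplication/division keeps the fewest significant figures: 9.9 → 2 s.f., 1.05 × 10³ → 3 s.f., 80.2 → 3 s.f., 6.6 × 10² → 2 s.f., 0.075192 → 5 s.f.; limit is 2.
Rounded to 2 significant figures: 6.4 × 10³.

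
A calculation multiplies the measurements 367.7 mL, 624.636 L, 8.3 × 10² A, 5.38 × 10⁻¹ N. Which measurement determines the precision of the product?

367.7 mL → 4 s.f.; 624.636 L → 6 s.f.; 8.3 × 10² A → 2 s.f.; 5.38 × 10⁻¹ N → 3 s.f.
The fewest is 2 significant figures, from 8.3 × 10² A.

8.3 × 10² A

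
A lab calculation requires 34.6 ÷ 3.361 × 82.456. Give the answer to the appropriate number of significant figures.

34.6 ÷ 3.361 × 82.456 = 848.847842904…
Multiplication/division keeps the fewest significant figures: 34.6 → 3 s.f., 3.361 → 4 s.f., 82.456 → 5 s.f.; limit is 3.
Rounded to 3 significant figures: 849.

849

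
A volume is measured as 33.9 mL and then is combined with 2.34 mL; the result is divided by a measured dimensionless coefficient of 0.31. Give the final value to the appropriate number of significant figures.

1.2 × 10² mL

33.9 mL + 2.34 mL = 36.24 mL; the sum is limited to 1 decimal place (3 s.f.).
Carrying full precision, 36.24 ÷ 0.31 = 116.903225806… mL; 0.31 has 2 s.f., so the result keeps min(3, 2) = 2 s.f.
Rounded to 2 significant figures: 1.2 × 10² mL.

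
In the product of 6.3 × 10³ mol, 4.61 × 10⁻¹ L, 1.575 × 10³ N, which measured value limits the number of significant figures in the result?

6.3 × 10³ mol

6.3 × 10³ mol → 2 s.f.; 4.61 × 10⁻¹ L → 3 s.f.; 1.575 × 10³ N → 4 s.f.
The fewest is 2 significant figures, from 6.3 × 10³ mol.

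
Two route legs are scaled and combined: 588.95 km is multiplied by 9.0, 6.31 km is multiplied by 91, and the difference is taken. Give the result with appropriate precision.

588.95 × 9.0 = 5300.55 → 5.3 × 10³ km (2 s.f., last digit at the 10^2 place).
6.31 × 91 = 574.21 → 5.7 × 10² km (2 s.f., last digit at the 10^1 place).
Difference: 4726.34 km; keep the coarser place, 10^2.
Result: 4.7 × 10³ km.

4.7 × 10³ km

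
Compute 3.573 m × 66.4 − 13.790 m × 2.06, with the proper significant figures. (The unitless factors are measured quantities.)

209 m

3.573 × 66.4 = 237.2472 → 2.37 × 10² m (3 s.f., last digit at the 10^0 place).
13.790 × 2.06 = 28.4074 → 28.4 m (3 s.f., last digit at the 10^-1 place).
Difference: 208.8398 m; keep the coarser place, 10^0.
Result: 209 m.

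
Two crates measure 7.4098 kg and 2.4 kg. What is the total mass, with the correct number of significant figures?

9.8 kg

7.4098 kg + 2.4 kg = 9.8098 kg.
Addition/subtraction keeps the fewest decimal places: 7.4098 → 4 decimal places, 2.4 → 1 decimal place; limit is 1.
Rounded to 1 decimal place: 9.8 kg.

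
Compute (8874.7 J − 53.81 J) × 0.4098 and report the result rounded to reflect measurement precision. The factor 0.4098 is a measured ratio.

8874.7 J − 53.81 J = 8820.89 J; the difference is limited to 1 decimal place (5 s.f.).
Carrying full precision, 8820.89 × 0.4098 = 3614.800722 J; 0.4098 has 4 s.f., so the result keeps min(5, 4) = 4 s.f.
Rounded to 4 significant figures: 3.615 × 10³ J.

3.615 × 10³ J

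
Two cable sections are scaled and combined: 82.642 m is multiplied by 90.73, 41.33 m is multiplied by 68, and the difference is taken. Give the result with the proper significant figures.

82.642 × 90.73 = 7498.10866 → 7498 m (4 s.f., last digit at the 10^0 place).
41.33 × 68 = 2810.44 → 2.8 × 10^3 m (2 s.f., last digit at the 10^2 place).
Difference: 4687.66866 m; keep the coarser place, 10^2.
Result: 4.7 × 10^3 m.

4.7 × 10^3 m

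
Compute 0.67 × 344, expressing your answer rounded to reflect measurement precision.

2.3 × 10²

0.67 × 344 = 230.48
Multiplication/division keeps the fewest significant figures: 0.67 → 2 s.f., 344 → 3 s.f.; limit is 2.
Rounded to 2 significant figures: 2.3 × 10².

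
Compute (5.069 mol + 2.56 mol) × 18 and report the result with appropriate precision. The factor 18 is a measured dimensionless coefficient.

5.069 mol + 2.56 mol = 7.629 mol; the sum is limited to 2 decimal places (3 s.f.).
Carrying full precision, 7.629 × 18 = 137.322 mol; 18 has 2 s.f., so the result keeps min(3, 2) = 2 s.f.
Rounded to 2 significant figures: 1.4 × 10^2 mol.

1.4 × 10^2 mol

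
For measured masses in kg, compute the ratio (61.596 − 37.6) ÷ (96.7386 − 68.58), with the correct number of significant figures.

61.596 − 37.6 = 23.996, limited to 1 d.p. → 3 s.f.; 96.7386 − 68.58 = 28.1586, limited to 2 d.p. → 4 s.f.
Carrying full precision, 23.996 ÷ 28.1586 = 0.852173048376…; keep min(3, 4) = 3 s.f.
Rounded to 3 significant figures: 0.852.

0.852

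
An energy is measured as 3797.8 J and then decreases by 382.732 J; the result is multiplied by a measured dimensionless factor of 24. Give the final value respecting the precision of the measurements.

8.2 × 10^4 J

3797.8 J − 382.732 J = 3415.068 J; the difference is limited to 1 decimal place (5 s.f.).
Carrying full precision, 3415.068 × 24 = 81961.632 J; 24 has 2 s.f., so the result keeps min(5, 2) = 2 s.f.
Rounded to 2 significant figures: 8.2 × 10^4 J.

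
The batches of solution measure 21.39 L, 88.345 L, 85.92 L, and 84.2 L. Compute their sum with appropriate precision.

279.9 L

21.39 L + 88.345 L + 85.92 L + 84.2 L = 279.855 L.
Addition/subtraction keeps the fewest decimal places: 21.39 → 2 decimal places, 88.345 → 3 decimal places, 85.92 → 2 decimal places, 84.2 → 1 decimal place; limit is 1.
Rounded to 1 decimal place: 279.9 L.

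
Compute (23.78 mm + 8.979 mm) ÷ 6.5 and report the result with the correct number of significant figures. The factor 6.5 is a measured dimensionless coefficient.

5.0 mm

23.78 mm + 8.979 mm = 32.759 mm; the sum is limited to 2 decimal places (4 s.f.).
Carrying full precision, 32.759 ÷ 6.5 = 5.03984615385… mm; 6.5 has 2 s.f., so the result keeps min(4, 2) = 2 s.f.
Rounded to 2 significant figures: 5.0 mm.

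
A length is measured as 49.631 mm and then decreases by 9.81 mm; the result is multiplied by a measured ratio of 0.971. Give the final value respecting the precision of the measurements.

49.631 mm − 9.81 mm = 39.821 mm; the difference is limited to 2 decimal places (4 s.f.).
Carrying full precision, 39.821 × 0.971 = 38.666191 mm; 0.971 has 3 s.f., so the result keeps min(4, 3) = 3 s.f.
Rounded to 3 significant figures: 38.7 mm.

38.7 mm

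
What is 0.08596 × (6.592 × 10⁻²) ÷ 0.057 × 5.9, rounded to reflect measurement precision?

0.08596 × (6.592 × 10⁻²) ÷ 0.057 × 5.9 = 0.586530717193…
Multiplication/division keeps the fewest significant figures: 0.08596 → 4 s.f., 6.592 × 10⁻² → 4 s.f., 0.057 → 2 s.f., 5.9 → 2 s.f.; limit is 2.
Rounded to 2 significant figures: 0.59.

0.59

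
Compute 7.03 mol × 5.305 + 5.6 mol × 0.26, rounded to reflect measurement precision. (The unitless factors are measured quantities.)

7.03 × 5.305 = 37.29415 → 37.3 mol (3 s.f., last digit at the 10^-1 place).
5.6 × 0.26 = 1.456 → 1.5 mol (2 s.f., last digit at the 10^-1 place).
Sum: 38.75015 mol; keep the coarser place, 10^-1.
Result: 38.8 mol.

38.8 mol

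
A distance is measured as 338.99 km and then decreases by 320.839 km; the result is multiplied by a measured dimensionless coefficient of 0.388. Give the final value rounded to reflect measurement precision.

338.99 km − 320.839 km = 18.151 km; the difference is limited to 2 decimal places (4 s.f.).
Carrying full precision, 18.151 × 0.388 = 7.042588 km; 0.388 has 3 s.f., so the result keeps min(4, 3) = 3 s.f.
Rounded to 3 significant figures: 7.04 km.

7.04 km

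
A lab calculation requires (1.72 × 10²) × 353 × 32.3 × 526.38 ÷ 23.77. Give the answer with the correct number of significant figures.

4.34 × 10⁷

(1.72 × 10²) × 353 × 32.3 × 526.38 ÷ 23.77 = 43428604.3325…
Multiplication/division keeps the fewest significant figures: 1.72 × 10² → 3 s.f., 353 → 3 s.f., 32.3 → 3 s.f., 526.38 → 5 s.f., 23.77 → 4 s.f.; limit is 3.
Rounded to 3 significant figures: 4.34 × 10⁷.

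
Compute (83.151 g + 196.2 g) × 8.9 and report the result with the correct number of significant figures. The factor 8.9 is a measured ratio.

2.5 × 10³ g

83.151 g + 196.2 g = 279.351 g; the sum is limited to 1 decimal place (4 s.f.).
Carrying full precision, 279.351 × 8.9 = 2486.2239 g; 8.9 has 2 s.f., so the result keeps min(4, 2) = 2 s.f.
Rounded to 2 significant figures: 2.5 × 10³ g.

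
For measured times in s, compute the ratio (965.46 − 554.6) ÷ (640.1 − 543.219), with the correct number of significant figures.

965.46 − 554.6 = 410.86, limited to 1 d.p. → 4 s.f.; 640.1 − 543.219 = 96.881, limited to 1 d.p. → 3 s.f.
Carrying full precision, 410.86 ÷ 96.881 = 4.24087282336…; keep min(4, 3) = 3 s.f.
Rounded to 3 significant figures: 4.24.

4.24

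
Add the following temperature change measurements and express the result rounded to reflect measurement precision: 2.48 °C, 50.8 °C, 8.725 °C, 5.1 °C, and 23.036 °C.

90.1 °C

2.48 °C + 50.8 °C + 8.725 °C + 5.1 °C + 23.036 °C = 90.141 °C.
Addition/subtraction keeps the fewest decimal places: 2.48 → 2 decimal places, 50.8 → 1 decimal place, 8.725 → 3 decimal places, 5.1 → 1 decimal place, 23.036 → 3 decimal places; limit is 1.
Rounded to 1 decimal place: 90.1 °C.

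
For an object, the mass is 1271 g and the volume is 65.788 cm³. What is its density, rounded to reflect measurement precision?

19.32 g/cm³

density = 1271 g ÷ 65.788 cm³ = 19.3196327598… g/cm³.
1271 has 4 significant figures; 65.788 has 5.
Division/multiplication keeps the fewest: 4 significant figures.
Rounded: 19.32 g/cm³.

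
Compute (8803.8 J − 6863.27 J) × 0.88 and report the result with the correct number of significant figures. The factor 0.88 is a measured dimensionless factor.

8803.8 J − 6863.27 J = 1940.53 J; the difference is limited to 1 decimal place (5 s.f.).
Carrying full precision, 1940.53 × 0.88 = 1707.6664 J; 0.88 has 2 s.f., so the result keeps min(5, 2) = 2 s.f.
Rounded to 2 significant figures: 1.7 × 10³ J.

1.7 × 10³ J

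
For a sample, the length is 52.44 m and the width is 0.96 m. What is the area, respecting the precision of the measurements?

5.0 × 10^1 m²

area = 52.44 m × 0.96 m = 50.3424 m².
52.44 has 4 significant figures; 0.96 has 2.
Division/multiplication keeps the fewest: 2 significant figures.
Rounded: 5.0 × 10^1 m².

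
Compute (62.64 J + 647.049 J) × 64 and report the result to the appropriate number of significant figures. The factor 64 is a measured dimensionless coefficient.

62.64 J + 647.049 J = 709.689 J; the sum is limited to 2 decimal places (5 s.f.).
Carrying full precision, 709.689 × 64 = 45420.096 J; 64 has 2 s.f., so the result keeps min(5, 2) = 2 s.f.
Rounded to 2 significant figures: 4.5 × 10^4 J.

4.5 × 10^4 J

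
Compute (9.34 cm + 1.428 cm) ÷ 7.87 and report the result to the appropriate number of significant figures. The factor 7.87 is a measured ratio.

9.34 cm + 1.428 cm = 10.768 cm; the sum is limited to 2 decimal places (4 s.f.).
Carrying full precision, 10.768 ÷ 7.87 = 1.36823379924… cm; 7.87 has 3 s.f., so the result keeps min(4, 3) = 3 s.f.
Rounded to 3 significant figures: 1.37 cm.

1.37 cm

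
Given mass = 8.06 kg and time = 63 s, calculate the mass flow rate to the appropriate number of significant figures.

0.13 kg/s

mass flow rate = 8.06 kg ÷ 63 s = 0.127936507937… kg/s.
8.06 has 3 significant figures; 63 has 2.
Division/multiplication keeps the fewest: 2 significant figures.
Rounded: 0.13 kg/s.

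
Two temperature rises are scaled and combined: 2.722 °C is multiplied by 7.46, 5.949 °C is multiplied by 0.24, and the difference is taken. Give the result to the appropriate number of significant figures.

18.9 °C

2.722 × 7.46 = 20.30612 → 20.3 °C (3 s.f., last digit at the 10^-1 place).
5.949 × 0.24 = 1.42776 → 1.4 °C (2 s.f., last digit at the 10^-1 place).
Difference: 18.87836 °C; keep the coarser place, 10^-1.
Result: 18.9 °C.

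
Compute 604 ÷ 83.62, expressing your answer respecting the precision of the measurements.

7.22

604 ÷ 83.62 = 7.2231523559…
Multiplication/division keeps the fewest significant figures: 604 → 3 s.f., 83.62 → 4 s.f.; limit is 3.
Rounded to 3 significant figures: 7.22.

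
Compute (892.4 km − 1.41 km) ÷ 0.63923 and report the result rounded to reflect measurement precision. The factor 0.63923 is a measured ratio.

892.4 km − 1.41 km = 890.99 km; the difference is limited to 1 decimal place (4 s.f.).
Carrying full precision, 890.99 ÷ 0.63923 = 1393.8488494… km; 0.63923 has 5 s.f., so the result keeps min(4, 5) = 4 s.f.
Rounded to 4 significant figures: 1394 km.

1394 km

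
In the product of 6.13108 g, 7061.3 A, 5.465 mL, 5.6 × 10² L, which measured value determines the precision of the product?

5.6 × 10² L

6.13108 g → 6 s.f.; 7061.3 A → 5 s.f.; 5.465 mL → 4 s.f.; 5.6 × 10² L → 2 s.f.
The fewest is 2 significant figures, from 5.6 × 10² L.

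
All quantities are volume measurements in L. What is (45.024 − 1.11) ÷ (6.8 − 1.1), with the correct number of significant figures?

45.024 − 1.11 = 43.914, limited to 2 d.p. → 4 s.f.; 6.8 − 1.1 = 5.7, limited to 1 d.p. → 2 s.f.
Carrying full precision, 43.914 ÷ 5.7 = 7.70421052632…; keep min(4, 2) = 2 s.f.
Rounded to 2 significant figures: 7.7.

7.7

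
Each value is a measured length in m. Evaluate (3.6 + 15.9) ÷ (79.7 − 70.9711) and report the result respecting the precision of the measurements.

3.6 + 15.9 = 19.5, limited to 1 d.p. → 3 s.f.; 79.7 − 70.9711 = 8.7289, limited to 1 d.p. → 2 s.f.
Carrying full precision, 19.5 ÷ 8.7289 = 2.23395845983…; keep min(3, 2) = 2 s.f.
Rounded to 2 significant figures: 2.2.

2.2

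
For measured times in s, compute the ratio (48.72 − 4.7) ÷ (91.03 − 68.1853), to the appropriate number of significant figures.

1.93

48.72 − 4.7 = 44.02, limited to 1 d.p. → 3 s.f.; 91.03 − 68.1853 = 22.8447, limited to 2 d.p. → 4 s.f.
Carrying full precision, 44.02 ÷ 22.8447 = 1.92692396924…; keep min(3, 4) = 3 s.f.
Rounded to 3 significant figures: 1.93.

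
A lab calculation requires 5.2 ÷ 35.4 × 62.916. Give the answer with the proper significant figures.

5.2 ÷ 35.4 × 62.916 = 9.24189830508…
Multiplication/division keeps the fewest significant figures: 5.2 → 2 s.f., 35.4 → 3 s.f., 62.916 → 5 s.f.; limit is 2.
Rounded to 2 significant figures: 9.2.

9.2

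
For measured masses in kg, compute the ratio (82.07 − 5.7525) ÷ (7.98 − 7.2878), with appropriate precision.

82.07 − 5.7525 = 76.3175, limited to 2 d.p. → 4 s.f.; 7.98 − 7.2878 = 0.6922, limited to 2 d.p. → 2 s.f.
Carrying full precision, 76.3175 ÷ 0.6922 = 110.253539439…; keep min(4, 2) = 2 s.f.
Rounded to 2 significant figures: 1.1 × 10².

1.1 × 10²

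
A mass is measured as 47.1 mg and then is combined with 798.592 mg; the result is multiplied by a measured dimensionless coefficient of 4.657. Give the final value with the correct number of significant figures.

3938 mg

47.1 mg + 798.592 mg = 845.692 mg; the sum is limited to 1 decimal place (4 s.f.).
Carrying full precision, 845.692 × 4.657 = 3938.387644 mg; 4.657 has 4 s.f., so the result keeps min(4, 4) = 4 s.f.
Rounded to 4 significant figures: 3938 mg.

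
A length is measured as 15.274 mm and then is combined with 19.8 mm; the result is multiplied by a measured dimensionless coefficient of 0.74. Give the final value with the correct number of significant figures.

26 mm

15.274 mm + 19.8 mm = 35.074 mm; the sum is limited to 1 decimal place (3 s.f.).
Carrying full precision, 35.074 × 0.74 = 25.95476 mm; 0.74 has 2 s.f., so the result keeps min(3, 2) = 2 s.f.
Rounded to 2 significant figures: 26 mm.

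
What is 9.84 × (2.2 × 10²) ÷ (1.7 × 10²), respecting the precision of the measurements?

13

9.84 × (2.2 × 10²) ÷ (1.7 × 10²) = 12.7341176471…
Multiplication/division keeps the fewest significant figures: 9.84 → 3 s.f., 2.2 × 10² → 2 s.f., 1.7 × 10² → 2 s.f.; limit is 2.
Rounded to 2 significant figures: 13.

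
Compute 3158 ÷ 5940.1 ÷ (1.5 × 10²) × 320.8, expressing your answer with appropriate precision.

1.1

3158 ÷ 5940.1 ÷ (1.5 × 10²) × 320.8 = 1.13700263183…
Multiplication/division keeps the fewest significant figures: 3158 → 4 s.f., 5940.1 → 5 s.f., 1.5 × 10² → 2 s.f., 320.8 → 4 s.f.; limit is 2.
Rounded to 2 significant figures: 1.1.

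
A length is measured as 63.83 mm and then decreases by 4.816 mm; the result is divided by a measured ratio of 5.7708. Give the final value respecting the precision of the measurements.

10.23 mm

63.83 mm − 4.816 mm = 59.014 mm; the difference is limited to 2 decimal places (4 s.f.).
Carrying full precision, 59.014 ÷ 5.7708 = 10.2263117765… mm; 5.7708 has 5 s.f., so the result keeps min(4, 5) = 4 s.f.
Rounded to 4 significant figures: 10.23 mm.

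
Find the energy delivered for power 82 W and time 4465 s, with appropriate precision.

energy delivered = 82 W × 4465 s = 366130 J.
82 has 2 significant figures; 4465 has 4.
Division/multiplication keeps the fewest: 2 significant figures.
Rounded: 3.7 × 10^5 J.

3.7 × 10^5 J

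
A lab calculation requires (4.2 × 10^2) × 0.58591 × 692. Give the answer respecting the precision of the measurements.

1.7 × 10^5

(4.2 × 10^2) × 0.58591 × 692 = 170288.8824
Multiplication/division keeps the fewest significant figures: 4.2 × 10^2 → 2 s.f., 0.58591 → 5 s.f., 692 → 3 s.f.; limit is 2.
Rounded to 2 significant figures: 1.7 × 10^5.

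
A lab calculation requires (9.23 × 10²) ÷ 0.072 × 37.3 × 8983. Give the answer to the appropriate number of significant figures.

(9.23 × 10²) ÷ 0.072 × 37.3 × 8983 = 4.29535869028 × 10^9…
Multiplication/division keeps the fewest significant figures: 9.23 × 10² → 3 s.f., 0.072 → 2 s.f., 37.3 → 3 s.f., 8983 → 4 s.f.; limit is 2.
Rounded to 2 significant figures: 4.3 × 10⁹.

4.3 × 10⁹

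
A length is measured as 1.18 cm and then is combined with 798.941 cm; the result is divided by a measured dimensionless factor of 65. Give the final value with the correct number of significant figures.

1.18 cm + 798.941 cm = 800.121 cm; the sum is limited to 2 decimal places (5 s.f.).
Carrying full precision, 800.121 ÷ 65 = 12.3095538462… cm; 65 has 2 s.f., so the result keeps min(5, 2) = 2 s.f.
Rounded to 2 significant figures: 12 cm.

12 cm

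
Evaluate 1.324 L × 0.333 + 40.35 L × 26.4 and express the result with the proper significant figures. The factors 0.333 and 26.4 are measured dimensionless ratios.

1.324 × 0.333 = 0.440892 → 0.441 L (3 s.f., last digit at the 10^-3 place).
40.35 × 26.4 = 1065.24 → 1.07 × 10^3 L (3 s.f., last digit at the 10^1 place).
Sum: 1065.680892 L; keep the coarser place, 10^1.
Result: 1.07 × 10^3 L.

1.07 × 10^3 L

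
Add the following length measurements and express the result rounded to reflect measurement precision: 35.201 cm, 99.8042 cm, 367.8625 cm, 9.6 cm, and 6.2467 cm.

518.7 cm

35.201 cm + 99.8042 cm + 367.8625 cm + 9.6 cm + 6.2467 cm = 518.7144 cm.
Addition/subtraction keeps the fewest decimal places: 35.201 → 3 decimal places, 99.8042 → 4 decimal places, 367.8625 → 4 decimal places, 9.6 → 1 decimal place, 6.2467 → 4 decimal places; limit is 1.
Rounded to 1 decimal place: 518.7 cm.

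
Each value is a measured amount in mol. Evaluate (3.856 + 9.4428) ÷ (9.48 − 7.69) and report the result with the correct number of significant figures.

7.43

3.856 + 9.4428 = 13.2988, limited to 3 d.p. → 5 s.f.; 9.48 − 7.69 = 1.79, limited to 2 d.p. → 3 s.f.
Carrying full precision, 13.2988 ÷ 1.79 = 7.4294972067…; keep min(5, 3) = 3 s.f.
Rounded to 3 significant figures: 7.43.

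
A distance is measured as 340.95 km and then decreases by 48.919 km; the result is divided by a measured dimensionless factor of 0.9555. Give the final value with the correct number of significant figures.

340.95 km − 48.919 km = 292.031 km; the difference is limited to 2 decimal places (5 s.f.).
Carrying full precision, 292.031 ÷ 0.9555 = 305.631606489… km; 0.9555 has 4 s.f., so the result keeps min(5, 4) = 4 s.f.
Rounded to 4 significant figures: 305.6 km.

305.6 km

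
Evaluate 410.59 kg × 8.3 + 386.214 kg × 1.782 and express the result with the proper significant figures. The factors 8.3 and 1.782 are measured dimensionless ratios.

410.59 × 8.3 = 3407.897 → 3.4 × 10³ kg (2 s.f., last digit at the 10^2 place).
386.214 × 1.782 = 688.233348 → 688.2 kg (4 s.f., last digit at the 10^-1 place).
Sum: 4096.130348 kg; keep the coarser place, 10^2.
Result: 4.1 × 10³ kg.

4.1 × 10³ kg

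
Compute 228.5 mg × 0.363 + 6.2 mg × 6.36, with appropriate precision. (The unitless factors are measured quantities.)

122 mg

228.5 × 0.363 = 82.9455 → 82.9 mg (3 s.f., last digit at the 10^-1 place).
6.2 × 6.36 = 39.432 → 39 mg (2 s.f., last digit at the 10^0 place).
Sum: 122.3775 mg; keep the coarser place, 10^0.
Result: 122 mg.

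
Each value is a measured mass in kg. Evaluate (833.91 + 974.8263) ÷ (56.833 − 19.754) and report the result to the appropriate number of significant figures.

833.91 + 974.8263 = 1808.7363, limited to 2 d.p. → 6 s.f.; 56.833 − 19.754 = 37.079, limited to 3 d.p. → 5 s.f.
Carrying full precision, 1808.7363 ÷ 37.079 = 48.780611667…; keep min(6, 5) = 5 s.f.
Rounded to 5 significant figures: 48.781.

48.781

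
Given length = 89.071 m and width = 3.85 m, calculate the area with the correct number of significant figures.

343 m²

area = 89.071 m × 3.85 m = 342.92335 m².
89.071 has 5 significant figures; 3.85 has 3.
Division/multiplication keeps the fewest: 3 significant figures.
Rounded: 343 m².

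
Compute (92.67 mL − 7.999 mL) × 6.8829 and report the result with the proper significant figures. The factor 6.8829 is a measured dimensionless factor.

582.8 mL

92.67 mL − 7.999 mL = 84.671 mL; the difference is limited to 2 decimal places (4 s.f.).
Carrying full precision, 84.671 × 6.8829 = 582.7820259 mL; 6.8829 has 5 s.f., so the result keeps min(4, 5) = 4 s.f.
Rounded to 4 significant figures: 582.8 mL.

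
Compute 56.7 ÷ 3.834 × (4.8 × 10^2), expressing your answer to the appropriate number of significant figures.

56.7 ÷ 3.834 × (4.8 × 10^2) = 7098.5915493…
Multiplication/division keeps the fewest significant figures: 56.7 → 3 s.f., 3.834 → 4 s.f., 4.8 × 10^2 → 2 s.f.; limit is 2.
Rounded to 2 significant figures: 7.1 × 10^3.

7.1 × 10^3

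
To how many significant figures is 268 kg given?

3

268: every digit is nonzero and significant.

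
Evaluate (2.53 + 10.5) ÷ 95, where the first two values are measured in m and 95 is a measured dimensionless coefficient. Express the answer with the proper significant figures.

2.53 m + 10.5 m = 13.03 m; the sum is limited to 1 decimal place (3 s.f.).
Carrying full precision, 13.03 ÷ 95 = 0.137157894737… m; 95 has 2 s.f., so the result keeps min(3, 2) = 2 s.f.
Rounded to 2 significant figures: 0.14 m.

0.14 m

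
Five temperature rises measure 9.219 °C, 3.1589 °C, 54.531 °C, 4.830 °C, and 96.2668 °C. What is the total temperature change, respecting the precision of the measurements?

1.68006 × 10² °C

9.219 °C + 3.1589 °C + 54.531 °C + 4.830 °C + 96.2668 °C = 168.0057 °C.
Addition/subtraction keeps the fewest decimal places: 9.219 → 3 decimal places, 3.1589 → 4 decimal places, 54.531 → 3 decimal places, 4.830 → 3 decimal places, 96.2668 → 4 decimal places; limit is 3.
Rounded to 3 decimal places: 1.68006 × 10² °C.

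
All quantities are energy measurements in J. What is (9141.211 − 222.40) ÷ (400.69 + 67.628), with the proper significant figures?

19.044

9141.211 − 222.40 = 8918.811, limited to 2 d.p. → 6 s.f.; 400.69 + 67.628 = 468.318, limited to 2 d.p. → 5 s.f.
Carrying full precision, 8918.811 ÷ 468.318 = 19.0443480712…; keep min(6, 5) = 5 s.f.
Rounded to 5 significant figures: 19.044.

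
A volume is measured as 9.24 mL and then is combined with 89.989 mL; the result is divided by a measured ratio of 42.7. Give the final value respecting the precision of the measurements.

2.32 mL

9.24 mL + 89.989 mL = 99.229 mL; the sum is limited to 2 decimal places (4 s.f.).
Carrying full precision, 99.229 ÷ 42.7 = 2.32386416862… mL; 42.7 has 3 s.f., so the result keeps min(4, 3) = 3 s.f.
Rounded to 3 significant figures: 2.32 mL.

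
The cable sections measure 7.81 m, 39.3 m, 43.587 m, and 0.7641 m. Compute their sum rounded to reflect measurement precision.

7.81 m + 39.3 m + 43.587 m + 0.7641 m = 91.4611 m.
Addition/subtraction keeps the fewest decimal places: 7.81 → 2 decimal places, 39.3 → 1 decimal place, 43.587 → 3 decimal places, 0.7641 → 4 decimal places; limit is 1.
Rounded to 1 decimal place: 91.5 m.

91.5 m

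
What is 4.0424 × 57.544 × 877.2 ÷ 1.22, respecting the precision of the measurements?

4.0424 × 57.544 × 877.2 ÷ 1.22 = 167254.620741…
Multiplication/division keeps the fewest significant figures: 4.0424 → 5 s.f., 57.544 → 5 s.f., 877.2 → 4 s.f., 1.22 → 3 s.f.; limit is 3.
Rounded to 3 significant figures: 1.67 × 10^5.

1.67 × 10^5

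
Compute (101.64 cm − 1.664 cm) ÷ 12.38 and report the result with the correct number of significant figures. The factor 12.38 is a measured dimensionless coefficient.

8.076 cm

101.64 cm − 1.664 cm = 99.976 cm; the difference is limited to 2 decimal places (4 s.f.).
Carrying full precision, 99.976 ÷ 12.38 = 8.07560581583… cm; 12.38 has 4 s.f., so the result keeps min(4, 4) = 4 s.f.
Rounded to 4 significant figures: 8.076 cm.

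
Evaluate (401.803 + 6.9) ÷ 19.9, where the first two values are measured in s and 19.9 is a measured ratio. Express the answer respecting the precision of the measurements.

401.803 s + 6.9 s = 408.703 s; the sum is limited to 1 decimal place (4 s.f.).
Carrying full precision, 408.703 ÷ 19.9 = 20.537839196… s; 19.9 has 3 s.f., so the result keeps min(4, 3) = 3 s.f.
Rounded to 3 significant figures: 20.5 s.

20.5 s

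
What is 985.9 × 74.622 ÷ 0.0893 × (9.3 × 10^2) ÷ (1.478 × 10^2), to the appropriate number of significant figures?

5.2 × 10^6

985.9 × 74.622 ÷ 0.0893 × (9.3 × 10^2) ÷ (1.478 × 10^2) = 5183902.28874…
Multiplication/division keeps the fewest significant figures: 985.9 → 4 s.f., 74.622 → 5 s.f., 0.0893 → 3 s.f., 9.3 × 10^2 → 2 s.f., 1.478 × 10^2 → 4 s.f.; limit is 2.
Rounded to 2 significant figures: 5.2 × 10^6.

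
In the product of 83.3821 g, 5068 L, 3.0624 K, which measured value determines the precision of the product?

83.3821 g → 6 s.f.; 5068 L → 4 s.f.; 3.0624 K → 5 s.f.
The fewest is 4 significant figures, from 5068 L.

5068 L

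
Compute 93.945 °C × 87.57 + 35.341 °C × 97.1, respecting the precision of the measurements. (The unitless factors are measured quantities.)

93.945 × 87.57 = 8226.76365 → 8227 °C (4 s.f., last digit at the 10^0 place).
35.341 × 97.1 = 3431.6111 → 3.43 × 10³ °C (3 s.f., last digit at the 10^1 place).
Sum: 11658.37475 °C; keep the coarser place, 10^1.
Result: 1.166 × 10⁴ °C.

1.166 × 10⁴ °C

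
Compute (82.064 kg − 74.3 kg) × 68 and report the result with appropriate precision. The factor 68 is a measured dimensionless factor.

5.3 × 10² kg

82.064 kg − 74.3 kg = 7.764 kg; the difference is limited to 1 decimal place (2 s.f.).
Carrying full precision, 7.764 × 68 = 527.952 kg; 68 has 2 s.f., so the result keeps min(2, 2) = 2 s.f.
Rounded to 2 significant figures: 5.3 × 10² kg.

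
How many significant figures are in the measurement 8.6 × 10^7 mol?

2

8.6 × 10^7: in scientific notation every digit of the coefficient is significant.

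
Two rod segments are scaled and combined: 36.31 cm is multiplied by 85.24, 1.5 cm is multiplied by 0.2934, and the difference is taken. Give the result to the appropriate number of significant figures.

36.31 × 85.24 = 3095.0644 → 3095 cm (4 s.f., last digit at the 10^0 place).
1.5 × 0.2934 = 0.4401 → 0.44 cm (2 s.f., last digit at the 10^-2 place).
Difference: 3094.6243 cm; keep the coarser place, 10^0.
Result: 3095 cm.

3095 cm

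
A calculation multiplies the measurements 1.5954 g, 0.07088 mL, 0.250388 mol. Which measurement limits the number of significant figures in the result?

0.07088 mL

1.5954 g → 5 s.f.; 0.07088 mL → 4 s.f.; 0.250388 mol → 6 s.f.
The fewest is 4 significant figures, from 0.07088 mL.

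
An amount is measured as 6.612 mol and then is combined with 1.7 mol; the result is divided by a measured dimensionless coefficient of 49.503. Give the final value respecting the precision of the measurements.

6.612 mol + 1.7 mol = 8.312 mol; the sum is limited to 1 decimal place (2 s.f.).
Carrying full precision, 8.312 ÷ 49.503 = 0.167909015615… mol; 49.503 has 5 s.f., so the result keeps min(2, 5) = 2 s.f.
Rounded to 2 significant figures: 1.7 × 10⁻¹ mol.

1.7 × 10⁻¹ mol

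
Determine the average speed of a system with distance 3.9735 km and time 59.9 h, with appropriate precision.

0.0663 km/h

average speed = 3.9735 km ÷ 59.9 h = 0.0663355592654… km/h.
3.9735 has 5 significant figures; 59.9 has 3.
Division/multiplication keeps the fewest: 3 significant figures.
Rounded: 0.0663 km/h.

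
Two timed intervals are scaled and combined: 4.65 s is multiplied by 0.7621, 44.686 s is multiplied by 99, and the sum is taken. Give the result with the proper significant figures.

4.65 × 0.7621 = 3.543765 → 3.54 s (3 s.f., last digit at the 10^-2 place).
44.686 × 99 = 4423.914 → 4.4 × 10³ s (2 s.f., last digit at the 10^2 place).
Sum: 4427.457765 s; keep the coarser place, 10^2.
Result: 4.4 × 10³ s.

4.4 × 10³ s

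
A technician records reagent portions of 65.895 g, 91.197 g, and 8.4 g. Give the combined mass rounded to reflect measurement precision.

165.5 g

65.895 g + 91.197 g + 8.4 g = 165.492 g.
Addition/subtraction keeps the fewest decimal places: 65.895 → 3 decimal places, 91.197 → 3 decimal places, 8.4 → 1 decimal place; limit is 1.
Rounded to 1 decimal place: 165.5 g.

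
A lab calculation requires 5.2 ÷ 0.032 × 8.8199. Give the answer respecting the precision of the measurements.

1.4 × 10³

5.2 ÷ 0.032 × 8.8199 = 1433.23375
Multiplication/division keeps the fewest significant figures: 5.2 → 2 s.f., 0.032 → 2 s.f., 8.8199 → 5 s.f.; limit is 2.
Rounded to 2 significant figures: 1.4 × 10³.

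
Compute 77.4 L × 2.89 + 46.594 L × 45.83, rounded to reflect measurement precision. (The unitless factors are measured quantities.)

77.4 × 2.89 = 223.686 → 224 L (3 s.f., last digit at the 10^0 place).
46.594 × 45.83 = 2135.40302 → 2135 L (4 s.f., last digit at the 10^0 place).
Sum: 2359.08902 L; keep the coarser place, 10^0.
Result: 2.359 × 10³ L.

2.359 × 10³ L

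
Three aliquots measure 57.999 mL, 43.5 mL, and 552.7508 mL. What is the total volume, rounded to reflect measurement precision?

57.999 mL + 43.5 mL + 552.7508 mL = 654.2498 mL.
Addition/subtraction keeps the fewest decimal places: 57.999 → 3 decimal places, 43.5 → 1 decimal place, 552.7508 → 4 decimal places; limit is 1.
Rounded to 1 decimal place: 654.2 mL.

654.2 mL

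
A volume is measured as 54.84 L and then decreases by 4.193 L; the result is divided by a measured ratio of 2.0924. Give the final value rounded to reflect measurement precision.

24.21 L

54.84 L − 4.193 L = 50.647 L; the difference is limited to 2 decimal places (4 s.f.).
Carrying full precision, 50.647 ÷ 2.0924 = 24.2052188874… L; 2.0924 has 5 s.f., so the result keeps min(4, 5) = 4 s.f.
Rounded to 4 significant figures: 24.21 L.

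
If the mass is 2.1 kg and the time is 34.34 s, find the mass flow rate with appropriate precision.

0.061 kg/s

mass flow rate = 2.1 kg ÷ 34.34 s = 0.0611531741409… kg/s.
2.1 has 2 significant figures; 34.34 has 4.
Division/multiplication keeps the fewest: 2 significant figures.
Rounded: 0.061 kg/s.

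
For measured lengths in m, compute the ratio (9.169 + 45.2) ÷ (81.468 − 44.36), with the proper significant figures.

1.47

9.169 + 45.2 = 54.369, limited to 1 d.p. → 3 s.f.; 81.468 − 44.36 = 37.108, limited to 2 d.p. → 4 s.f.
Carrying full precision, 54.369 ÷ 37.108 = 1.46515576156…; keep min(3, 4) = 3 s.f.
Rounded to 3 significant figures: 1.47.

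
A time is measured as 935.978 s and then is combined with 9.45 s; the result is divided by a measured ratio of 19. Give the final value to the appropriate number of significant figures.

935.978 s + 9.45 s = 945.428 s; the sum is limited to 2 decimal places (5 s.f.).
Carrying full precision, 945.428 ÷ 19 = 49.7593684211… s; 19 has 2 s.f., so the result keeps min(5, 2) = 2 s.f.
Rounded to 2 significant figures: 5.0 × 10^1 s.

5.0 × 10^1 s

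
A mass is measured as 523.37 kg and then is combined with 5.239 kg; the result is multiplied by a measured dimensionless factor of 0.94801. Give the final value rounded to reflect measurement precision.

501.13 kg

523.37 kg + 5.239 kg = 528.609 kg; the sum is limited to 2 decimal places (5 s.f.).
Carrying full precision, 528.609 × 0.94801 = 501.12661809 kg; 0.94801 has 5 s.f., so the result keeps min(5, 5) = 5 s.f.
Rounded to 5 significant figures: 501.13 kg.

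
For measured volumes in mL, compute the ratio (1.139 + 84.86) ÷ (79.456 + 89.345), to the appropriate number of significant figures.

1.139 + 84.86 = 85.999, limited to 2 d.p. → 4 s.f.; 79.456 + 89.345 = 168.801, limited to 3 d.p. → 6 s.f.
Carrying full precision, 85.999 ÷ 168.801 = 0.50946973063…; keep min(4, 6) = 4 s.f.
Rounded to 4 significant figures: 5.095 × 10^-1.

5.095 × 10^-1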